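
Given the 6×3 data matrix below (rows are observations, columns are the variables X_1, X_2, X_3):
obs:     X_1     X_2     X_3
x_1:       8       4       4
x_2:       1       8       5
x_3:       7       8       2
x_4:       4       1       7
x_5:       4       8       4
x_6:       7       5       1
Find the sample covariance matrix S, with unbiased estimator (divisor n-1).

Step 1 — column means:
  mean(X_1) = (8 + 1 + 7 + 4 + 4 + 7) / 6 = 31/6 = 5.1667
  mean(X_2) = (4 + 8 + 8 + 1 + 8 + 5) / 6 = 34/6 = 5.6667
  mean(X_3) = (4 + 5 + 2 + 7 + 4 + 1) / 6 = 23/6 = 3.8333

Step 2 — sample covariance S[i,j] = (1/(n-1)) · Σ_k (x_{k,i} - mean_i) · (x_{k,j} - mean_j), with n-1 = 5.
  S[X_1,X_1] = ((2.8333)·(2.8333) + (-4.1667)·(-4.1667) + (1.8333)·(1.8333) + (-1.1667)·(-1.1667) + (-1.1667)·(-1.1667) + (1.8333)·(1.8333)) / 5 = 34.8333/5 = 6.9667
  S[X_1,X_2] = ((2.8333)·(-1.6667) + (-4.1667)·(2.3333) + (1.8333)·(2.3333) + (-1.1667)·(-4.6667) + (-1.1667)·(2.3333) + (1.8333)·(-0.6667)) / 5 = -8.6667/5 = -1.7333
  S[X_1,X_3] = ((2.8333)·(0.1667) + (-4.1667)·(1.1667) + (1.8333)·(-1.8333) + (-1.1667)·(3.1667) + (-1.1667)·(0.1667) + (1.8333)·(-2.8333)) / 5 = -16.8333/5 = -3.3667
  S[X_2,X_2] = ((-1.6667)·(-1.6667) + (2.3333)·(2.3333) + (2.3333)·(2.3333) + (-4.6667)·(-4.6667) + (2.3333)·(2.3333) + (-0.6667)·(-0.6667)) / 5 = 41.3333/5 = 8.2667
  S[X_2,X_3] = ((-1.6667)·(0.1667) + (2.3333)·(1.1667) + (2.3333)·(-1.8333) + (-4.6667)·(3.1667) + (2.3333)·(0.1667) + (-0.6667)·(-2.8333)) / 5 = -14.3333/5 = -2.8667
  S[X_3,X_3] = ((0.1667)·(0.1667) + (1.1667)·(1.1667) + (-1.8333)·(-1.8333) + (3.1667)·(3.1667) + (0.1667)·(0.1667) + (-2.8333)·(-2.8333)) / 5 = 22.8333/5 = 4.5667

S is symmetric (S[j,i] = S[i,j]). Assembling:

S = [[6.9667, -1.7333, -3.3667],
 [-1.7333, 8.2667, -2.8667],
 [-3.3667, -2.8667, 4.5667]]


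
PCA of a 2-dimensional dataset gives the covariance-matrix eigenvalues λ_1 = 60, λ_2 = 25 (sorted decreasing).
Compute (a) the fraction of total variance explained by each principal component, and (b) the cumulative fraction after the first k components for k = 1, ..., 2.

Step 1 — total variance = trace(Sigma) = Σ λ_i = 60 + 25 = 85.

Step 2 — fraction explained by component i = λ_i / Σ λ:
  PC1: 60/85 = 0.7059
  PC2: 25/85 = 0.2941

Step 3 — cumulative fraction after k components = (λ_1 + ... + λ_k) / Σ λ:
  k = 1: 60/85 = 0.7059
  k = 2: (60 + 25)/85 = 85/85 = 1

Summary (fraction, with percent):

explained: PC1 0.7059 (70.59%), PC2 0.2941 (29.41%);  cumulative: 0.7059, 1


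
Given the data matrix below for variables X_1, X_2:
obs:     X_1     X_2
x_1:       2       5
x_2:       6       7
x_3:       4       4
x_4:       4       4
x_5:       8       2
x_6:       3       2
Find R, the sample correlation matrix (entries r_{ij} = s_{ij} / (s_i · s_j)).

Step 1 — column means:
  mean(X_1) = (2 + 6 + 4 + 4 + 8 + 3) / 6 = 27/6 = 4.5
  mean(X_2) = (5 + 7 + 4 + 4 + 2 + 2) / 6 = 24/6 = 4

Step 2 — sample variances and covariances s[i,j] = (1/(n-1)) · Σ_k (x_{k,i} - mean_i) · (x_{k,j} - mean_j), with n-1 = 5:
  s[X_1,X_1] = ((-2.5)·(-2.5) + (1.5)·(1.5) + (-0.5)·(-0.5) + (-0.5)·(-0.5) + (3.5)·(3.5) + (-1.5)·(-1.5)) / 5 = 23.5/5 = 4.7
  s[X_1,X_2] = ((-2.5)·(1) + (1.5)·(3) + (-0.5)·(0) + (-0.5)·(0) + (3.5)·(-2) + (-1.5)·(-2)) / 5 = -2/5 = -0.4
  s[X_2,X_2] = ((1)·(1) + (3)·(3) + (0)·(0) + (0)·(0) + (-2)·(-2) + (-2)·(-2)) / 5 = 18/5 = 3.6
  Sample standard deviations s_i = √(s[i,i]):
  s(X_1) = √(4.7) = 2.1679
  s(X_2) = √(3.6) = 1.8974

Step 3 — r_{ij} = s_{ij} / (s_i · s_j):
  r[X_1,X_1] = 1 (diagonal).
  r[X_1,X_2] = -0.4 / (2.1679 · 1.8974) = -0.4 / 4.1134 = -0.0972
  r[X_2,X_2] = 1 (diagonal).

R is symmetric with unit diagonal. Assembling:

R = [[1, -0.0972],
 [-0.0972, 1]]


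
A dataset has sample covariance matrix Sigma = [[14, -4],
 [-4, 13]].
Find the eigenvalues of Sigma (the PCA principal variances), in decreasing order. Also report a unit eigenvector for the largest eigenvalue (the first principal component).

Step 1 — characteristic polynomial of 2×2 Sigma:
  det(Sigma - λI) = λ² - trace · λ + det = 0.
  trace = 14 + 13 = 27, det = 14·13 - (-4)² = 166.
Step 2 — discriminant:
  Δ = trace² - 4·det = 729 - 664 = 65.
Step 3 — eigenvalues:
  λ = (trace ± √Δ)/2 = (27 ± 8.0623)/2,
  λ_1 = 17.5311,  λ_2 = 9.4689.

Step 4 — unit eigenvector for λ_1: solve (Sigma - λ_1 I)v = 0. First row:
  (14 - 17.5311)·v_x + (-4)·v_y = 0, i.e. (-3.5311)·v_x + (-4)·v_y = 0,
  so v ∝ (b, λ_1 - a) = (-4, 3.5311); multiply by -1 so the first entry is positive: u = (4, -3.5311).
  ||u|| = √((4)² + (-3.5311)²) = √(28.4689) ≈ 5.3356,
  v_1 = u/||u|| ≈ (0.7497, -0.6618) (||v_1|| = 1).

λ_1 = 17.5311,  λ_2 = 9.4689;  v_1 ≈ (0.7497, -0.6618)


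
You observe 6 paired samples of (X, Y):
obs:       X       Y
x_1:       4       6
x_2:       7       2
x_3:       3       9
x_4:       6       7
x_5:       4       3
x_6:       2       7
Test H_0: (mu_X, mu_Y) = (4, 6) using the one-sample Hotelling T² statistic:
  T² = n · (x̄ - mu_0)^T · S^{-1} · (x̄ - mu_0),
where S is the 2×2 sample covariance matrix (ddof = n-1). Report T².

Step 1 — sample mean vector:
  mean(X) = (4 + 7 + 3 + 6 + 4 + 2) / 6 = 26/6 = 4.3333
  mean(Y) = (6 + 2 + 9 + 7 + 3 + 7) / 6 = 34/6 = 5.6667
  x̄ = (4.3333, 5.6667),  deviation x̄ - mu_0 = (4.3333, 5.6667) - (4, 6) = (0.3333, -0.3333).

Step 2 — sample covariance matrix, S[i,j] = (1/(n-1)) · Σ_k (x_{k,i} - mean_i) · (x_{k,j} - mean_j), divisor n-1 = 5:
  S[X,X] = ((-0.3333)·(-0.3333) + (2.6667)·(2.6667) + (-1.3333)·(-1.3333) + (1.6667)·(1.6667) + (-0.3333)·(-0.3333) + (-2.3333)·(-2.3333)) / 5 = 17.3333/5 = 3.4667
  S[X,Y] = ((-0.3333)·(0.3333) + (2.6667)·(-3.6667) + (-1.3333)·(3.3333) + (1.6667)·(1.3333) + (-0.3333)·(-2.6667) + (-2.3333)·(1.3333)) / 5 = -14.3333/5 = -2.8667
  S[Y,Y] = ((0.3333)·(0.3333) + (-3.6667)·(-3.6667) + (3.3333)·(3.3333) + (1.3333)·(1.3333) + (-2.6667)·(-2.6667) + (1.3333)·(1.3333)) / 5 = 35.3333/5 = 7.0667
  S = [[3.4667, -2.8667],
 [-2.8667, 7.0667]].

Step 3 — invert S. det(S) = 3.4667·7.0667 - (-2.8667)² = 16.28.
  S^{-1} = (1/det) · [[d, -b], [-b, a]] = [[0.4341, 0.1761],
 [0.1761, 0.2129]].

Step 4 — quadratic form (x̄ - mu_0)^T · S^{-1} · (x̄ - mu_0):
  S^{-1} · (x̄ - mu_0) = (0.086, -0.0123),
  (x̄ - mu_0)^T · [...] = (0.3333)·(0.086) + (-0.3333)·(-0.0123) = 0.0328.

Step 5 — scale by n: T² = 6 · 0.0328 = 0.1966.

T² ≈ 0.1966


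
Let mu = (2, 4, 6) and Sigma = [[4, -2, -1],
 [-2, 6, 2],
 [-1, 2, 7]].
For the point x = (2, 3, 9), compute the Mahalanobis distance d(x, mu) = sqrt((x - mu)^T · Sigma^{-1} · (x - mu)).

Step 1 — centre the observation: (x - mu) = (0, -1, 3).

Step 2 — invert Sigma (cofactor / det for 3×3, or solve directly):
  Sigma^{-1} = [[0.3016, 0.0952, 0.0159],
 [0.0952, 0.2143, -0.0476],
 [0.0159, -0.0476, 0.1587]].

Step 3 — form the quadratic (x - mu)^T · Sigma^{-1} · (x - mu):
  Sigma^{-1} · (x - mu) = (-0.0476, -0.3571, 0.5238).
  (x - mu)^T · [Sigma^{-1} · (x - mu)] = (0)·(-0.0476) + (-1)·(-0.3571) + (3)·(0.5238) = 1.9286.

Step 4 — take square root: d = √(1.9286) ≈ 1.3887.

d(x, mu) = √(1.9286) ≈ 1.3887


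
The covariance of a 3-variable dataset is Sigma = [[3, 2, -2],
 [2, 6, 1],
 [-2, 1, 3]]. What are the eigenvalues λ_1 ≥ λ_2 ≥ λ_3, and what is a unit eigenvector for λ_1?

Step 1 — characteristic polynomial p(λ) = det(λI - Sigma) = λ³ - tr·λ² + c_1·λ - det, where tr = trace, c_1 = sum of the principal 2×2 minors, det = det(Sigma):
  tr = 3 + 6 + 3 = 12,
  c_1 = (3·6 - (2)²) + (3·3 - (-2)²) + (6·3 - (1)²) = 14 + 5 + 17 = 36,
  det = 3·(6·3 - (1)²) - (2)·((2)·3 - (1)·(-2)) + (-2)·((2)·(1) - 6·(-2)) = 3·(17) - (2)·(8) + (-2)·(14) = 7.
  So p(λ) = λ³ - 12λ² + 36λ - 7.
Step 2 — look for an integer root (rational root theorem: any rational root is an integer divisor of 7). Testing λ = 7:
  p(7) = 343 - 588 + 252 - 7 = 0  ✓
  Dividing out (λ - 7): p(λ) = (λ - 7)(λ² - 5λ + 1).
Step 3 — remaining eigenvalues from the quadratic λ² - 5λ + 1 = 0:
  Δ = 5² - 4·1 = 25 - 4 = 21,  λ = (5 ± √21)/2 = (5 ± 4.5826)/2 ≈ 4.7913 or 0.2087.
  Sorted: λ_1 = 7,  λ_2 = 4.7913,  λ_3 = 0.2087  (check: sum = 12 = tr ✓).

Step 4 — unit eigenvector for λ_1 = 7: v spans the null space of (Sigma - λ_1 I), whose rows are
  r_1 = (-4, 2, -2),  r_2 = (2, -1, 1),  r_3 = (-2, 1, -4).
  v is orthogonal to every row, so take v ∝ r_1 × r_3 = ((2)·(-4) - (-2)·(1), (-2)·(-2) - (-4)·(-4), (-4)·(1) - (2)·(-2)) = (-6, -12, 0).
  Rescale (divide by 6; multiply by -1 so the first nonzero entry is positive): u = (1, 2, 0).
  ||u|| = √((1)² + (2)² + (0)²) = √(5) ≈ 2.2361,  v_1 = u/||u|| ≈ (0.4472, 0.8944, 0) (||v_1|| = 1).

λ_1 = 7,  λ_2 = 4.7913,  λ_3 = 0.2087;  v_1 ≈ (0.4472, 0.8944, 0)


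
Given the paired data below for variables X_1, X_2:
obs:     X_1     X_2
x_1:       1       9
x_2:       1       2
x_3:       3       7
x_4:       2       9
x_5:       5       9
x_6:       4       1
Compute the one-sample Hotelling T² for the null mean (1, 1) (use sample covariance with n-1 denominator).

Step 1 — sample mean vector:
  mean(X_1) = (1 + 1 + 3 + 2 + 5 + 4) / 6 = 16/6 = 2.6667
  mean(X_2) = (9 + 2 + 7 + 9 + 9 + 1) / 6 = 37/6 = 6.1667
  x̄ = (2.6667, 6.1667),  deviation x̄ - mu_0 = (2.6667, 6.1667) - (1, 1) = (1.6667, 5.1667).

Step 2 — sample covariance matrix, S[i,j] = (1/(n-1)) · Σ_k (x_{k,i} - mean_i) · (x_{k,j} - mean_j), divisor n-1 = 5:
  S[X_1,X_1] = ((-1.6667)·(-1.6667) + (-1.6667)·(-1.6667) + (0.3333)·(0.3333) + (-0.6667)·(-0.6667) + (2.3333)·(2.3333) + (1.3333)·(1.3333)) / 5 = 13.3333/5 = 2.6667
  S[X_1,X_2] = ((-1.6667)·(2.8333) + (-1.6667)·(-4.1667) + (0.3333)·(0.8333) + (-0.6667)·(2.8333) + (2.3333)·(2.8333) + (1.3333)·(-5.1667)) / 5 = 0.3333/5 = 0.0667
  S[X_2,X_2] = ((2.8333)·(2.8333) + (-4.1667)·(-4.1667) + (0.8333)·(0.8333) + (2.8333)·(2.8333) + (2.8333)·(2.8333) + (-5.1667)·(-5.1667)) / 5 = 68.8333/5 = 13.7667
  S = [[2.6667, 0.0667],
 [0.0667, 13.7667]].

Step 3 — invert S. det(S) = 2.6667·13.7667 - (0.0667)² = 36.7067.
  S^{-1} = (1/det) · [[d, -b], [-b, a]] = [[0.375, -0.0018],
 [-0.0018, 0.0726]].

Step 4 — quadratic form (x̄ - mu_0)^T · S^{-1} · (x̄ - mu_0):
  S^{-1} · (x̄ - mu_0) = (0.6157, 0.3723),
  (x̄ - mu_0)^T · [...] = (1.6667)·(0.6157) + (5.1667)·(0.3723) = 2.9498.

Step 5 — scale by n: T² = 6 · 2.9498 = 17.6989.

T² ≈ 17.6989


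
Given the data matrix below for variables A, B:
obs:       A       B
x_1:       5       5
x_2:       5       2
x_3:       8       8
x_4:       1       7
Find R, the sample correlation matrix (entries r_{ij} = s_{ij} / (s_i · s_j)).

Step 1 — column means:
  mean(A) = (5 + 5 + 8 + 1) / 4 = 19/4 = 4.75
  mean(B) = (5 + 2 + 8 + 7) / 4 = 22/4 = 5.5

Step 2 — sample variances and covariances s[i,j] = (1/(n-1)) · Σ_k (x_{k,i} - mean_i) · (x_{k,j} - mean_j), with n-1 = 3:
  s[A,A] = ((0.25)·(0.25) + (0.25)·(0.25) + (3.25)·(3.25) + (-3.75)·(-3.75)) / 3 = 24.75/3 = 8.25
  s[A,B] = ((0.25)·(-0.5) + (0.25)·(-3.5) + (3.25)·(2.5) + (-3.75)·(1.5)) / 3 = 1.5/3 = 0.5
  s[B,B] = ((-0.5)·(-0.5) + (-3.5)·(-3.5) + (2.5)·(2.5) + (1.5)·(1.5)) / 3 = 21/3 = 7
  Sample standard deviations s_i = √(s[i,i]):
  s(A) = √(8.25) = 2.8723
  s(B) = √(7) = 2.6458

Step 3 — r_{ij} = s_{ij} / (s_i · s_j):
  r[A,A] = 1 (diagonal).
  r[A,B] = 0.5 / (2.8723 · 2.6458) = 0.5 / 7.5993 = 0.0658
  r[B,B] = 1 (diagonal).

R is symmetric with unit diagonal. Assembling:

R = [[1, 0.0658],
 [0.0658, 1]]


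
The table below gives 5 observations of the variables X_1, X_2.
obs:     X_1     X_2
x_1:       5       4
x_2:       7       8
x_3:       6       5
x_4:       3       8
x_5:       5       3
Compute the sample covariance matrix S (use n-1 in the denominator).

Step 1 — column means:
  mean(X_1) = (5 + 7 + 6 + 3 + 5) / 5 = 26/5 = 5.2
  mean(X_2) = (4 + 8 + 5 + 8 + 3) / 5 = 28/5 = 5.6

Step 2 — sample covariance S[i,j] = (1/(n-1)) · Σ_k (x_{k,i} - mean_i) · (x_{k,j} - mean_j), with n-1 = 4.
  S[X_1,X_1] = ((-0.2)·(-0.2) + (1.8)·(1.8) + (0.8)·(0.8) + (-2.2)·(-2.2) + (-0.2)·(-0.2)) / 4 = 8.8/4 = 2.2
  S[X_1,X_2] = ((-0.2)·(-1.6) + (1.8)·(2.4) + (0.8)·(-0.6) + (-2.2)·(2.4) + (-0.2)·(-2.6)) / 4 = -0.6/4 = -0.15
  S[X_2,X_2] = ((-1.6)·(-1.6) + (2.4)·(2.4) + (-0.6)·(-0.6) + (2.4)·(2.4) + (-2.6)·(-2.6)) / 4 = 21.2/4 = 5.3

S is symmetric (S[j,i] = S[i,j]). Assembling:

S = [[2.2, -0.15],
 [-0.15, 5.3]]


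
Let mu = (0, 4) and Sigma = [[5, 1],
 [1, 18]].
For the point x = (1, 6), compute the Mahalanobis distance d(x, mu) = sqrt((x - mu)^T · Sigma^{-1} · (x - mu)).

Step 1 — centre the observation: (x - mu) = (1, 2).

Step 2 — invert Sigma. det(Sigma) = 5·18 - (1)² = 89.
  Sigma^{-1} = (1/det) · [[d, -b], [-b, a]] = [[0.2022, -0.0112],
 [-0.0112, 0.0562]].

Step 3 — form the quadratic (x - mu)^T · Sigma^{-1} · (x - mu):
  Sigma^{-1} · (x - mu) = (0.1798, 0.1011).
  (x - mu)^T · [Sigma^{-1} · (x - mu)] = (1)·(0.1798) + (2)·(0.1011) = 0.382.

Step 4 — take square root: d = √(0.382) ≈ 0.6181.

d(x, mu) = √(0.382) ≈ 0.6181


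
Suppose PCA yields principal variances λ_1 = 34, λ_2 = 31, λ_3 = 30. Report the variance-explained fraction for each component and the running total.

Step 1 — total variance = trace(Sigma) = Σ λ_i = 34 + 31 + 30 = 95.

Step 2 — fraction explained by component i = λ_i / Σ λ:
  PC1: 34/95 = 0.3579
  PC2: 31/95 = 0.3263
  PC3: 30/95 = 0.3158

Step 3 — cumulative fraction after k components = (λ_1 + ... + λ_k) / Σ λ:
  k = 1: 34/95 = 0.3579
  k = 2: (34 + 31)/95 = 65/95 = 0.6842
  k = 3: (34 + 31 + 30)/95 = 95/95 = 1

Summary (fraction, with percent):

explained: PC1 0.3579 (35.79%), PC2 0.3263 (32.63%), PC3 0.3158 (31.58%);  cumulative: 0.3579, 0.6842, 1


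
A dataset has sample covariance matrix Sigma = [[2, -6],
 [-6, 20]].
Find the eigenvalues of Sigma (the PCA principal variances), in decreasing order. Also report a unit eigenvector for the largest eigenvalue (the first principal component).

Step 1 — characteristic polynomial of 2×2 Sigma:
  det(Sigma - λI) = λ² - trace · λ + det = 0.
  trace = 2 + 20 = 22, det = 2·20 - (-6)² = 4.
Step 2 — discriminant:
  Δ = trace² - 4·det = 484 - 16 = 468.
Step 3 — eigenvalues:
  λ = (trace ± √Δ)/2 = (22 ± 21.6333)/2,
  λ_1 = 21.8167,  λ_2 = 0.1833.

Step 4 — unit eigenvector for λ_1: solve (Sigma - λ_1 I)v = 0. First row:
  (2 - 21.8167)·v_x + (-6)·v_y = 0, i.e. (-19.8167)·v_x + (-6)·v_y = 0,
  so v ∝ (b, λ_1 - a) = (-6, 19.8167); multiply by -1 so the first entry is positive: u = (6, -19.8167).
  ||u|| = √((6)² + (-19.8167)²) = √(428.6998) ≈ 20.7051,
  v_1 = u/||u|| ≈ (0.2898, -0.9571) (||v_1|| = 1).

λ_1 = 21.8167,  λ_2 = 0.1833;  v_1 ≈ (0.2898, -0.9571)


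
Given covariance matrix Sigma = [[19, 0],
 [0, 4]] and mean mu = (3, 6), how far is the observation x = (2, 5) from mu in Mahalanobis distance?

Step 1 — centre the observation: (x - mu) = (-1, -1).

Step 2 — invert Sigma. det(Sigma) = 19·4 - (0)² = 76.
  Sigma^{-1} = (1/det) · [[d, -b], [-b, a]] = [[0.0526, 0],
 [0, 0.25]].

Step 3 — form the quadratic (x - mu)^T · Sigma^{-1} · (x - mu):
  Sigma^{-1} · (x - mu) = (-0.0526, -0.25).
  (x - mu)^T · [Sigma^{-1} · (x - mu)] = (-1)·(-0.0526) + (-1)·(-0.25) = 0.3026.

Step 4 — take square root: d = √(0.3026) ≈ 0.5501.

d(x, mu) = √(0.3026) ≈ 0.5501


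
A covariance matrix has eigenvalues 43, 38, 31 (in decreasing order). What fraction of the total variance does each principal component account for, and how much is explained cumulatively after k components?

Step 1 — total variance = trace(Sigma) = Σ λ_i = 43 + 38 + 31 = 112.

Step 2 — fraction explained by component i = λ_i / Σ λ:
  PC1: 43/112 = 0.3839
  PC2: 38/112 = 0.3393
  PC3: 31/112 = 0.2768

Step 3 — cumulative fraction after k components = (λ_1 + ... + λ_k) / Σ λ:
  k = 1: 43/112 = 0.3839
  k = 2: (43 + 38)/112 = 81/112 = 0.7232
  k = 3: (43 + 38 + 31)/112 = 112/112 = 1

Summary (fraction, with percent):

explained: PC1 0.3839 (38.39%), PC2 0.3393 (33.93%), PC3 0.2768 (27.68%);  cumulative: 0.3839, 0.7232, 1


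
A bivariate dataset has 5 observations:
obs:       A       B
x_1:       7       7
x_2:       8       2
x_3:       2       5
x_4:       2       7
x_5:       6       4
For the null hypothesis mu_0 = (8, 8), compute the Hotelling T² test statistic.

Step 1 — sample mean vector:
  mean(A) = (7 + 8 + 2 + 2 + 6) / 5 = 25/5 = 5
  mean(B) = (7 + 2 + 5 + 7 + 4) / 5 = 25/5 = 5
  x̄ = (5, 5),  deviation x̄ - mu_0 = (5, 5) - (8, 8) = (-3, -3).

Step 2 — sample covariance matrix, S[i,j] = (1/(n-1)) · Σ_k (x_{k,i} - mean_i) · (x_{k,j} - mean_j), divisor n-1 = 4:
  S[A,A] = ((2)·(2) + (3)·(3) + (-3)·(-3) + (-3)·(-3) + (1)·(1)) / 4 = 32/4 = 8
  S[A,B] = ((2)·(2) + (3)·(-3) + (-3)·(0) + (-3)·(2) + (1)·(-1)) / 4 = -12/4 = -3
  S[B,B] = ((2)·(2) + (-3)·(-3) + (0)·(0) + (2)·(2) + (-1)·(-1)) / 4 = 18/4 = 4.5
  S = [[8, -3],
 [-3, 4.5]].

Step 3 — invert S. det(S) = 8·4.5 - (-3)² = 27.
  S^{-1} = (1/det) · [[d, -b], [-b, a]] = [[0.1667, 0.1111],
 [0.1111, 0.2963]].

Step 4 — quadratic form (x̄ - mu_0)^T · S^{-1} · (x̄ - mu_0):
  S^{-1} · (x̄ - mu_0) = (-0.8333, -1.2222),
  (x̄ - mu_0)^T · [...] = (-3)·(-0.8333) + (-3)·(-1.2222) = 6.1667.

Step 5 — scale by n: T² = 5 · 6.1667 = 30.8333.

T² ≈ 30.8333


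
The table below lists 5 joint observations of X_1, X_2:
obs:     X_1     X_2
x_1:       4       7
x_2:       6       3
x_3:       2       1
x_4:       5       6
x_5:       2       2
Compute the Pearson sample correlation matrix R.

Step 1 — column means:
  mean(X_1) = (4 + 6 + 2 + 5 + 2) / 5 = 19/5 = 3.8
  mean(X_2) = (7 + 3 + 1 + 6 + 2) / 5 = 19/5 = 3.8

Step 2 — sample variances and covariances s[i,j] = (1/(n-1)) · Σ_k (x_{k,i} - mean_i) · (x_{k,j} - mean_j), with n-1 = 4:
  s[X_1,X_1] = ((0.2)·(0.2) + (2.2)·(2.2) + (-1.8)·(-1.8) + (1.2)·(1.2) + (-1.8)·(-1.8)) / 4 = 12.8/4 = 3.2
  s[X_1,X_2] = ((0.2)·(3.2) + (2.2)·(-0.8) + (-1.8)·(-2.8) + (1.2)·(2.2) + (-1.8)·(-1.8)) / 4 = 9.8/4 = 2.45
  s[X_2,X_2] = ((3.2)·(3.2) + (-0.8)·(-0.8) + (-2.8)·(-2.8) + (2.2)·(2.2) + (-1.8)·(-1.8)) / 4 = 26.8/4 = 6.7
  Sample standard deviations s_i = √(s[i,i]):
  s(X_1) = √(3.2) = 1.7889
  s(X_2) = √(6.7) = 2.5884

Step 3 — r_{ij} = s_{ij} / (s_i · s_j):
  r[X_1,X_1] = 1 (diagonal).
  r[X_1,X_2] = 2.45 / (1.7889 · 2.5884) = 2.45 / 4.6303 = 0.5291
  r[X_2,X_2] = 1 (diagonal).

R is symmetric with unit diagonal. Assembling:

R = [[1, 0.5291],
 [0.5291, 1]]


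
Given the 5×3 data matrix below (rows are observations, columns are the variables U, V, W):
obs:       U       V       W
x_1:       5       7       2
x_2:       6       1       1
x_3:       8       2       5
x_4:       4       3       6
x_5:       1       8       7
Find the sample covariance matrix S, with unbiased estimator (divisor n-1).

Step 1 — column means:
  mean(U) = (5 + 6 + 8 + 4 + 1) / 5 = 24/5 = 4.8
  mean(V) = (7 + 1 + 2 + 3 + 8) / 5 = 21/5 = 4.2
  mean(W) = (2 + 1 + 5 + 6 + 7) / 5 = 21/5 = 4.2

Step 2 — sample covariance S[i,j] = (1/(n-1)) · Σ_k (x_{k,i} - mean_i) · (x_{k,j} - mean_j), with n-1 = 4.
  S[U,U] = ((0.2)·(0.2) + (1.2)·(1.2) + (3.2)·(3.2) + (-0.8)·(-0.8) + (-3.8)·(-3.8)) / 4 = 26.8/4 = 6.7
  S[U,V] = ((0.2)·(2.8) + (1.2)·(-3.2) + (3.2)·(-2.2) + (-0.8)·(-1.2) + (-3.8)·(3.8)) / 4 = -23.8/4 = -5.95
  S[U,W] = ((0.2)·(-2.2) + (1.2)·(-3.2) + (3.2)·(0.8) + (-0.8)·(1.8) + (-3.8)·(2.8)) / 4 = -13.8/4 = -3.45
  S[V,V] = ((2.8)·(2.8) + (-3.2)·(-3.2) + (-2.2)·(-2.2) + (-1.2)·(-1.2) + (3.8)·(3.8)) / 4 = 38.8/4 = 9.7
  S[V,W] = ((2.8)·(-2.2) + (-3.2)·(-3.2) + (-2.2)·(0.8) + (-1.2)·(1.8) + (3.8)·(2.8)) / 4 = 10.8/4 = 2.7
  S[W,W] = ((-2.2)·(-2.2) + (-3.2)·(-3.2) + (0.8)·(0.8) + (1.8)·(1.8) + (2.8)·(2.8)) / 4 = 26.8/4 = 6.7

S is symmetric (S[j,i] = S[i,j]). Assembling:

S = [[6.7, -5.95, -3.45],
 [-5.95, 9.7, 2.7],
 [-3.45, 2.7, 6.7]]


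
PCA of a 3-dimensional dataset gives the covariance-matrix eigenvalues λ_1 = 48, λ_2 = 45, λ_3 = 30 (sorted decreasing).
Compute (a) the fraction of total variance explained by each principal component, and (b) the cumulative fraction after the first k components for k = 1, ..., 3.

Step 1 — total variance = trace(Sigma) = Σ λ_i = 48 + 45 + 30 = 123.

Step 2 — fraction explained by component i = λ_i / Σ λ:
  PC1: 48/123 = 0.3902
  PC2: 45/123 = 0.3659
  PC3: 30/123 = 0.2439

Step 3 — cumulative fraction after k components = (λ_1 + ... + λ_k) / Σ λ:
  k = 1: 48/123 = 0.3902
  k = 2: (48 + 45)/123 = 93/123 = 0.7561
  k = 3: (48 + 45 + 30)/123 = 123/123 = 1

Summary (fraction, with percent):

explained: PC1 0.3902 (39.02%), PC2 0.3659 (36.59%), PC3 0.2439 (24.39%);  cumulative: 0.3902, 0.7561, 1


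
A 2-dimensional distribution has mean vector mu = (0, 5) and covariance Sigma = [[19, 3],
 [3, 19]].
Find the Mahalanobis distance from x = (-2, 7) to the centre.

Step 1 — centre the observation: (x - mu) = (-2, 2).

Step 2 — invert Sigma. det(Sigma) = 19·19 - (3)² = 352.
  Sigma^{-1} = (1/det) · [[d, -b], [-b, a]] = [[0.054, -0.0085],
 [-0.0085, 0.054]].

Step 3 — form the quadratic (x - mu)^T · Sigma^{-1} · (x - mu):
  Sigma^{-1} · (x - mu) = (-0.125, 0.125).
  (x - mu)^T · [Sigma^{-1} · (x - mu)] = (-2)·(-0.125) + (2)·(0.125) = 0.5.

Step 4 — take square root: d = √(0.5) ≈ 0.7071.

d(x, mu) = √(0.5) ≈ 0.7071


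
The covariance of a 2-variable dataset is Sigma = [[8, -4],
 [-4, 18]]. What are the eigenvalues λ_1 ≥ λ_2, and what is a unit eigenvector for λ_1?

Step 1 — characteristic polynomial of 2×2 Sigma:
  det(Sigma - λI) = λ² - trace · λ + det = 0.
  trace = 8 + 18 = 26, det = 8·18 - (-4)² = 128.
Step 2 — discriminant:
  Δ = trace² - 4·det = 676 - 512 = 164.
Step 3 — eigenvalues:
  λ = (trace ± √Δ)/2 = (26 ± 12.8062)/2,
  λ_1 = 19.4031,  λ_2 = 6.5969.

Step 4 — unit eigenvector for λ_1: solve (Sigma - λ_1 I)v = 0. First row:
  (8 - 19.4031)·v_x + (-4)·v_y = 0, i.e. (-11.4031)·v_x + (-4)·v_y = 0,
  so v ∝ (b, λ_1 - a) = (-4, 11.4031); multiply by -1 so the first entry is positive: u = (4, -11.4031).
  ||u|| = √((4)² + (-11.4031)²) = √(146.0312) ≈ 12.0843,
  v_1 = u/||u|| ≈ (0.331, -0.9436) (||v_1|| = 1).

λ_1 = 19.4031,  λ_2 = 6.5969;  v_1 ≈ (0.331, -0.9436)


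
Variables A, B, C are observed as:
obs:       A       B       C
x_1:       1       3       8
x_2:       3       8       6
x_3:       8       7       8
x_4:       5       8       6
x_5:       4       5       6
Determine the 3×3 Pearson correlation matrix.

Step 1 — column means:
  mean(A) = (1 + 3 + 8 + 5 + 4) / 5 = 21/5 = 4.2
  mean(B) = (3 + 8 + 7 + 8 + 5) / 5 = 31/5 = 6.2
  mean(C) = (8 + 6 + 8 + 6 + 6) / 5 = 34/5 = 6.8

Step 2 — sample variances and covariances s[i,j] = (1/(n-1)) · Σ_k (x_{k,i} - mean_i) · (x_{k,j} - mean_j), with n-1 = 4:
  s[A,A] = ((-3.2)·(-3.2) + (-1.2)·(-1.2) + (3.8)·(3.8) + (0.8)·(0.8) + (-0.2)·(-0.2)) / 4 = 26.8/4 = 6.7
  s[A,B] = ((-3.2)·(-3.2) + (-1.2)·(1.8) + (3.8)·(0.8) + (0.8)·(1.8) + (-0.2)·(-1.2)) / 4 = 12.8/4 = 3.2
  s[A,C] = ((-3.2)·(1.2) + (-1.2)·(-0.8) + (3.8)·(1.2) + (0.8)·(-0.8) + (-0.2)·(-0.8)) / 4 = 1.2/4 = 0.3
  s[B,B] = ((-3.2)·(-3.2) + (1.8)·(1.8) + (0.8)·(0.8) + (1.8)·(1.8) + (-1.2)·(-1.2)) / 4 = 18.8/4 = 4.7
  s[B,C] = ((-3.2)·(1.2) + (1.8)·(-0.8) + (0.8)·(1.2) + (1.8)·(-0.8) + (-1.2)·(-0.8)) / 4 = -4.8/4 = -1.2
  s[C,C] = ((1.2)·(1.2) + (-0.8)·(-0.8) + (1.2)·(1.2) + (-0.8)·(-0.8) + (-0.8)·(-0.8)) / 4 = 4.8/4 = 1.2
  Sample standard deviations s_i = √(s[i,i]):
  s(A) = √(6.7) = 2.5884
  s(B) = √(4.7) = 2.1679
  s(C) = √(1.2) = 1.0954

Step 3 — r_{ij} = s_{ij} / (s_i · s_j):
  r[A,A] = 1 (diagonal).
  r[A,B] = 3.2 / (2.5884 · 2.1679) = 3.2 / 5.6116 = 0.5702
  r[A,C] = 0.3 / (2.5884 · 1.0954) = 0.3 / 2.8355 = 0.1058
  r[B,B] = 1 (diagonal).
  r[B,C] = -1.2 / (2.1679 · 1.0954) = -1.2 / 2.3749 = -0.5053
  r[C,C] = 1 (diagonal).

R is symmetric with unit diagonal. Assembling:

R = [[1, 0.5702, 0.1058],
 [0.5702, 1, -0.5053],
 [0.1058, -0.5053, 1]]


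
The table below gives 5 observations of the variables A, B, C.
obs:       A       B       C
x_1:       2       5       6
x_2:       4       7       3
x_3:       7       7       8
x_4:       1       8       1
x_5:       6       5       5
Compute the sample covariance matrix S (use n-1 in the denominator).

Step 1 — column means:
  mean(A) = (2 + 4 + 7 + 1 + 6) / 5 = 20/5 = 4
  mean(B) = (5 + 7 + 7 + 8 + 5) / 5 = 32/5 = 6.4
  mean(C) = (6 + 3 + 8 + 1 + 5) / 5 = 23/5 = 4.6

Step 2 — sample covariance S[i,j] = (1/(n-1)) · Σ_k (x_{k,i} - mean_i) · (x_{k,j} - mean_j), with n-1 = 4.
  S[A,A] = ((-2)·(-2) + (0)·(0) + (3)·(3) + (-3)·(-3) + (2)·(2)) / 4 = 26/4 = 6.5
  S[A,B] = ((-2)·(-1.4) + (0)·(0.6) + (3)·(0.6) + (-3)·(1.6) + (2)·(-1.4)) / 4 = -3/4 = -0.75
  S[A,C] = ((-2)·(1.4) + (0)·(-1.6) + (3)·(3.4) + (-3)·(-3.6) + (2)·(0.4)) / 4 = 19/4 = 4.75
  S[B,B] = ((-1.4)·(-1.4) + (0.6)·(0.6) + (0.6)·(0.6) + (1.6)·(1.6) + (-1.4)·(-1.4)) / 4 = 7.2/4 = 1.8
  S[B,C] = ((-1.4)·(1.4) + (0.6)·(-1.6) + (0.6)·(3.4) + (1.6)·(-3.6) + (-1.4)·(0.4)) / 4 = -7.2/4 = -1.8
  S[C,C] = ((1.4)·(1.4) + (-1.6)·(-1.6) + (3.4)·(3.4) + (-3.6)·(-3.6) + (0.4)·(0.4)) / 4 = 29.2/4 = 7.3

S is symmetric (S[j,i] = S[i,j]). Assembling:

S = [[6.5, -0.75, 4.75],
 [-0.75, 1.8, -1.8],
 [4.75, -1.8, 7.3]]


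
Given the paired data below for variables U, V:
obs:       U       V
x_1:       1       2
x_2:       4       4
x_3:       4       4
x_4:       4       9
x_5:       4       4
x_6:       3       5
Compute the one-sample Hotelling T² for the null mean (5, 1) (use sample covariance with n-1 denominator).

Step 1 — sample mean vector:
  mean(U) = (1 + 4 + 4 + 4 + 4 + 3) / 6 = 20/6 = 3.3333
  mean(V) = (2 + 4 + 4 + 9 + 4 + 5) / 6 = 28/6 = 4.6667
  x̄ = (3.3333, 4.6667),  deviation x̄ - mu_0 = (3.3333, 4.6667) - (5, 1) = (-1.6667, 3.6667).

Step 2 — sample covariance matrix, S[i,j] = (1/(n-1)) · Σ_k (x_{k,i} - mean_i) · (x_{k,j} - mean_j), divisor n-1 = 5:
  S[U,U] = ((-2.3333)·(-2.3333) + (0.6667)·(0.6667) + (0.6667)·(0.6667) + (0.6667)·(0.6667) + (0.6667)·(0.6667) + (-0.3333)·(-0.3333)) / 5 = 7.3333/5 = 1.4667
  S[U,V] = ((-2.3333)·(-2.6667) + (0.6667)·(-0.6667) + (0.6667)·(-0.6667) + (0.6667)·(4.3333) + (0.6667)·(-0.6667) + (-0.3333)·(0.3333)) / 5 = 7.6667/5 = 1.5333
  S[V,V] = ((-2.6667)·(-2.6667) + (-0.6667)·(-0.6667) + (-0.6667)·(-0.6667) + (4.3333)·(4.3333) + (-0.6667)·(-0.6667) + (0.3333)·(0.3333)) / 5 = 27.3333/5 = 5.4667
  S = [[1.4667, 1.5333],
 [1.5333, 5.4667]].

Step 3 — invert S. det(S) = 1.4667·5.4667 - (1.5333)² = 5.6667.
  S^{-1} = (1/det) · [[d, -b], [-b, a]] = [[0.9647, -0.2706],
 [-0.2706, 0.2588]].

Step 4 — quadratic form (x̄ - mu_0)^T · S^{-1} · (x̄ - mu_0):
  S^{-1} · (x̄ - mu_0) = (-2.6, 1.4),
  (x̄ - mu_0)^T · [...] = (-1.6667)·(-2.6) + (3.6667)·(1.4) = 9.4667.

Step 5 — scale by n: T² = 6 · 9.4667 = 56.8.

T² ≈ 56.8


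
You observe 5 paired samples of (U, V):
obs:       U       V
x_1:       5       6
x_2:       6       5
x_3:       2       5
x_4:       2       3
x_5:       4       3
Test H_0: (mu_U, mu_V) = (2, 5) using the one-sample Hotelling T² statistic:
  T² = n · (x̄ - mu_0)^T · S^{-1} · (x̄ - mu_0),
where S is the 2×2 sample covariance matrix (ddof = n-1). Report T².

Step 1 — sample mean vector:
  mean(U) = (5 + 6 + 2 + 2 + 4) / 5 = 19/5 = 3.8
  mean(V) = (6 + 5 + 5 + 3 + 3) / 5 = 22/5 = 4.4
  x̄ = (3.8, 4.4),  deviation x̄ - mu_0 = (3.8, 4.4) - (2, 5) = (1.8, -0.6).

Step 2 — sample covariance matrix, S[i,j] = (1/(n-1)) · Σ_k (x_{k,i} - mean_i) · (x_{k,j} - mean_j), divisor n-1 = 4:
  S[U,U] = ((1.2)·(1.2) + (2.2)·(2.2) + (-1.8)·(-1.8) + (-1.8)·(-1.8) + (0.2)·(0.2)) / 4 = 12.8/4 = 3.2
  S[U,V] = ((1.2)·(1.6) + (2.2)·(0.6) + (-1.8)·(0.6) + (-1.8)·(-1.4) + (0.2)·(-1.4)) / 4 = 4.4/4 = 1.1
  S[V,V] = ((1.6)·(1.6) + (0.6)·(0.6) + (0.6)·(0.6) + (-1.4)·(-1.4) + (-1.4)·(-1.4)) / 4 = 7.2/4 = 1.8
  S = [[3.2, 1.1],
 [1.1, 1.8]].

Step 3 — invert S. det(S) = 3.2·1.8 - (1.1)² = 4.55.
  S^{-1} = (1/det) · [[d, -b], [-b, a]] = [[0.3956, -0.2418],
 [-0.2418, 0.7033]].

Step 4 — quadratic form (x̄ - mu_0)^T · S^{-1} · (x̄ - mu_0):
  S^{-1} · (x̄ - mu_0) = (0.8571, -0.8571),
  (x̄ - mu_0)^T · [...] = (1.8)·(0.8571) + (-0.6)·(-0.8571) = 2.0571.

Step 5 — scale by n: T² = 5 · 2.0571 = 10.2857.

T² ≈ 10.2857


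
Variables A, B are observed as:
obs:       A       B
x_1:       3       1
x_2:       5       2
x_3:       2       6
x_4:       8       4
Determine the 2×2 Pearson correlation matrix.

Step 1 — column means:
  mean(A) = (3 + 5 + 2 + 8) / 4 = 18/4 = 4.5
  mean(B) = (1 + 2 + 6 + 4) / 4 = 13/4 = 3.25

Step 2 — sample variances and covariances s[i,j] = (1/(n-1)) · Σ_k (x_{k,i} - mean_i) · (x_{k,j} - mean_j), with n-1 = 3:
  s[A,A] = ((-1.5)·(-1.5) + (0.5)·(0.5) + (-2.5)·(-2.5) + (3.5)·(3.5)) / 3 = 21/3 = 7
  s[A,B] = ((-1.5)·(-2.25) + (0.5)·(-1.25) + (-2.5)·(2.75) + (3.5)·(0.75)) / 3 = -1.5/3 = -0.5
  s[B,B] = ((-2.25)·(-2.25) + (-1.25)·(-1.25) + (2.75)·(2.75) + (0.75)·(0.75)) / 3 = 14.75/3 = 4.9167
  Sample standard deviations s_i = √(s[i,i]):
  s(A) = √(7) = 2.6458
  s(B) = √(4.9167) = 2.2174

Step 3 — r_{ij} = s_{ij} / (s_i · s_j):
  r[A,A] = 1 (diagonal).
  r[A,B] = -0.5 / (2.6458 · 2.2174) = -0.5 / 5.8666 = -0.0852
  r[B,B] = 1 (diagonal).

R is symmetric with unit diagonal. Assembling:

R = [[1, -0.0852],
 [-0.0852, 1]]


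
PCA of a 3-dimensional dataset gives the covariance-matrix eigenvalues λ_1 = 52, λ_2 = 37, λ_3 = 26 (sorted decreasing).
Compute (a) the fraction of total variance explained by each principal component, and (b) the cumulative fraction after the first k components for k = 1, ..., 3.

Step 1 — total variance = trace(Sigma) = Σ λ_i = 52 + 37 + 26 = 115.

Step 2 — fraction explained by component i = λ_i / Σ λ:
  PC1: 52/115 = 0.4522
  PC2: 37/115 = 0.3217
  PC3: 26/115 = 0.2261

Step 3 — cumulative fraction after k components = (λ_1 + ... + λ_k) / Σ λ:
  k = 1: 52/115 = 0.4522
  k = 2: (52 + 37)/115 = 89/115 = 0.7739
  k = 3: (52 + 37 + 26)/115 = 115/115 = 1

Summary (fraction, with percent):

explained: PC1 0.4522 (45.22%), PC2 0.3217 (32.17%), PC3 0.2261 (22.61%);  cumulative: 0.4522, 0.7739, 1


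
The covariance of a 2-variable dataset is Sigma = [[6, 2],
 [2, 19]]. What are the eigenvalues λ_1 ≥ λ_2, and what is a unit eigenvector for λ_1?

Step 1 — characteristic polynomial of 2×2 Sigma:
  det(Sigma - λI) = λ² - trace · λ + det = 0.
  trace = 6 + 19 = 25, det = 6·19 - (2)² = 110.
Step 2 — discriminant:
  Δ = trace² - 4·det = 625 - 440 = 185.
Step 3 — eigenvalues:
  λ = (trace ± √Δ)/2 = (25 ± 13.6015)/2,
  λ_1 = 19.3007,  λ_2 = 5.6993.

Step 4 — unit eigenvector for λ_1: solve (Sigma - λ_1 I)v = 0. First row:
  (6 - 19.3007)·v_x + (2)·v_y = 0, i.e. (-13.3007)·v_x + (2)·v_y = 0,
  so v ∝ (b, λ_1 - a) = (2, 13.3007) = u.
  ||u|| = √((2)² + (13.3007)²) = √(180.9096) ≈ 13.4503,
  v_1 = u/||u|| ≈ (0.1487, 0.9889) (||v_1|| = 1).

λ_1 = 19.3007,  λ_2 = 5.6993;  v_1 ≈ (0.1487, 0.9889)


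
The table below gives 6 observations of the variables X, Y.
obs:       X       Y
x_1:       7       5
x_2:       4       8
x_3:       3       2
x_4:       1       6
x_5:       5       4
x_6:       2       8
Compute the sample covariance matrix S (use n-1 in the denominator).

Step 1 — column means:
  mean(X) = (7 + 4 + 3 + 1 + 5 + 2) / 6 = 22/6 = 3.6667
  mean(Y) = (5 + 8 + 2 + 6 + 4 + 8) / 6 = 33/6 = 5.5

Step 2 — sample covariance S[i,j] = (1/(n-1)) · Σ_k (x_{k,i} - mean_i) · (x_{k,j} - mean_j), with n-1 = 5.
  S[X,X] = ((3.3333)·(3.3333) + (0.3333)·(0.3333) + (-0.6667)·(-0.6667) + (-2.6667)·(-2.6667) + (1.3333)·(1.3333) + (-1.6667)·(-1.6667)) / 5 = 23.3333/5 = 4.6667
  S[X,Y] = ((3.3333)·(-0.5) + (0.3333)·(2.5) + (-0.6667)·(-3.5) + (-2.6667)·(0.5) + (1.3333)·(-1.5) + (-1.6667)·(2.5)) / 5 = -6/5 = -1.2
  S[Y,Y] = ((-0.5)·(-0.5) + (2.5)·(2.5) + (-3.5)·(-3.5) + (0.5)·(0.5) + (-1.5)·(-1.5) + (2.5)·(2.5)) / 5 = 27.5/5 = 5.5

S is symmetric (S[j,i] = S[i,j]). Assembling:

S = [[4.6667, -1.2],
 [-1.2, 5.5]]


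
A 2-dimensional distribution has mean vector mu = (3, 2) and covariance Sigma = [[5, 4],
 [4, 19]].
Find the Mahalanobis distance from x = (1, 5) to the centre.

Step 1 — centre the observation: (x - mu) = (-2, 3).

Step 2 — invert Sigma. det(Sigma) = 5·19 - (4)² = 79.
  Sigma^{-1} = (1/det) · [[d, -b], [-b, a]] = [[0.2405, -0.0506],
 [-0.0506, 0.0633]].

Step 3 — form the quadratic (x - mu)^T · Sigma^{-1} · (x - mu):
  Sigma^{-1} · (x - mu) = (-0.6329, 0.2911).
  (x - mu)^T · [Sigma^{-1} · (x - mu)] = (-2)·(-0.6329) + (3)·(0.2911) = 2.1392.

Step 4 — take square root: d = √(2.1392) ≈ 1.4626.

d(x, mu) = √(2.1392) ≈ 1.4626


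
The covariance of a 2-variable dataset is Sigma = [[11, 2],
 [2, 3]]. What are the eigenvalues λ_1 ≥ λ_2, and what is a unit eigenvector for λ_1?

Step 1 — characteristic polynomial of 2×2 Sigma:
  det(Sigma - λI) = λ² - trace · λ + det = 0.
  trace = 11 + 3 = 14, det = 11·3 - (2)² = 29.
Step 2 — discriminant:
  Δ = trace² - 4·det = 196 - 116 = 80.
Step 3 — eigenvalues:
  λ = (trace ± √Δ)/2 = (14 ± 8.9443)/2,
  λ_1 = 11.4721,  λ_2 = 2.5279.

Step 4 — unit eigenvector for λ_1: solve (Sigma - λ_1 I)v = 0. First row:
  (11 - 11.4721)·v_x + (2)·v_y = 0, i.e. (-0.4721)·v_x + (2)·v_y = 0,
  so v ∝ (b, λ_1 - a) = (2, 0.4721) = u.
  ||u|| = √((2)² + (0.4721)²) = √(4.2229) ≈ 2.055,
  v_1 = u/||u|| ≈ (0.9732, 0.2298) (||v_1|| = 1).

λ_1 = 11.4721,  λ_2 = 2.5279;  v_1 ≈ (0.9732, 0.2298)


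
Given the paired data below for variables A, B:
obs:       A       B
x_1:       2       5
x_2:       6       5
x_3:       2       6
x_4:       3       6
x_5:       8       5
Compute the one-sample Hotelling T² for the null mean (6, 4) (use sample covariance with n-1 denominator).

Step 1 — sample mean vector:
  mean(A) = (2 + 6 + 2 + 3 + 8) / 5 = 21/5 = 4.2
  mean(B) = (5 + 5 + 6 + 6 + 5) / 5 = 27/5 = 5.4
  x̄ = (4.2, 5.4),  deviation x̄ - mu_0 = (4.2, 5.4) - (6, 4) = (-1.8, 1.4).

Step 2 — sample covariance matrix, S[i,j] = (1/(n-1)) · Σ_k (x_{k,i} - mean_i) · (x_{k,j} - mean_j), divisor n-1 = 4:
  S[A,A] = ((-2.2)·(-2.2) + (1.8)·(1.8) + (-2.2)·(-2.2) + (-1.2)·(-1.2) + (3.8)·(3.8)) / 4 = 28.8/4 = 7.2
  S[A,B] = ((-2.2)·(-0.4) + (1.8)·(-0.4) + (-2.2)·(0.6) + (-1.2)·(0.6) + (3.8)·(-0.4)) / 4 = -3.4/4 = -0.85
  S[B,B] = ((-0.4)·(-0.4) + (-0.4)·(-0.4) + (0.6)·(0.6) + (0.6)·(0.6) + (-0.4)·(-0.4)) / 4 = 1.2/4 = 0.3
  S = [[7.2, -0.85],
 [-0.85, 0.3]].

Step 3 — invert S. det(S) = 7.2·0.3 - (-0.85)² = 1.4375.
  S^{-1} = (1/det) · [[d, -b], [-b, a]] = [[0.2087, 0.5913],
 [0.5913, 5.0087]].

Step 4 — quadratic form (x̄ - mu_0)^T · S^{-1} · (x̄ - mu_0):
  S^{-1} · (x̄ - mu_0) = (0.4522, 5.9478),
  (x̄ - mu_0)^T · [...] = (-1.8)·(0.4522) + (1.4)·(5.9478) = 7.513.

Step 5 — scale by n: T² = 5 · 7.513 = 37.5652.

T² ≈ 37.5652


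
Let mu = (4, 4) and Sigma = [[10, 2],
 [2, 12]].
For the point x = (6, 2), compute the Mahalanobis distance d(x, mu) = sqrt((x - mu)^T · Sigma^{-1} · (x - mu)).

Step 1 — centre the observation: (x - mu) = (2, -2).

Step 2 — invert Sigma. det(Sigma) = 10·12 - (2)² = 116.
  Sigma^{-1} = (1/det) · [[d, -b], [-b, a]] = [[0.1034, -0.0172],
 [-0.0172, 0.0862]].

Step 3 — form the quadratic (x - mu)^T · Sigma^{-1} · (x - mu):
  Sigma^{-1} · (x - mu) = (0.2414, -0.2069).
  (x - mu)^T · [Sigma^{-1} · (x - mu)] = (2)·(0.2414) + (-2)·(-0.2069) = 0.8966.

Step 4 — take square root: d = √(0.8966) ≈ 0.9469.

d(x, mu) = √(0.8966) ≈ 0.9469


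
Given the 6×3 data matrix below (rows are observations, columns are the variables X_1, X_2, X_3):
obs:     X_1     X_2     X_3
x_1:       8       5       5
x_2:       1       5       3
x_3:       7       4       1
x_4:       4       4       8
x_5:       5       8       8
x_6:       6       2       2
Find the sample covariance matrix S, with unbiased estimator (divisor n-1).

Step 1 — column means:
  mean(X_1) = (8 + 1 + 7 + 4 + 5 + 6) / 6 = 31/6 = 5.1667
  mean(X_2) = (5 + 5 + 4 + 4 + 8 + 2) / 6 = 28/6 = 4.6667
  mean(X_3) = (5 + 3 + 1 + 8 + 8 + 2) / 6 = 27/6 = 4.5

Step 2 — sample covariance S[i,j] = (1/(n-1)) · Σ_k (x_{k,i} - mean_i) · (x_{k,j} - mean_j), with n-1 = 5.
  S[X_1,X_1] = ((2.8333)·(2.8333) + (-4.1667)·(-4.1667) + (1.8333)·(1.8333) + (-1.1667)·(-1.1667) + (-0.1667)·(-0.1667) + (0.8333)·(0.8333)) / 5 = 30.8333/5 = 6.1667
  S[X_1,X_2] = ((2.8333)·(0.3333) + (-4.1667)·(0.3333) + (1.8333)·(-0.6667) + (-1.1667)·(-0.6667) + (-0.1667)·(3.3333) + (0.8333)·(-2.6667)) / 5 = -3.6667/5 = -0.7333
  S[X_1,X_3] = ((2.8333)·(0.5) + (-4.1667)·(-1.5) + (1.8333)·(-3.5) + (-1.1667)·(3.5) + (-0.1667)·(3.5) + (0.8333)·(-2.5)) / 5 = -5.5/5 = -1.1
  S[X_2,X_2] = ((0.3333)·(0.3333) + (0.3333)·(0.3333) + (-0.6667)·(-0.6667) + (-0.6667)·(-0.6667) + (3.3333)·(3.3333) + (-2.6667)·(-2.6667)) / 5 = 19.3333/5 = 3.8667
  S[X_2,X_3] = ((0.3333)·(0.5) + (0.3333)·(-1.5) + (-0.6667)·(-3.5) + (-0.6667)·(3.5) + (3.3333)·(3.5) + (-2.6667)·(-2.5)) / 5 = 18/5 = 3.6
  S[X_3,X_3] = ((0.5)·(0.5) + (-1.5)·(-1.5) + (-3.5)·(-3.5) + (3.5)·(3.5) + (3.5)·(3.5) + (-2.5)·(-2.5)) / 5 = 45.5/5 = 9.1

S is symmetric (S[j,i] = S[i,j]). Assembling:

S = [[6.1667, -0.7333, -1.1],
 [-0.7333, 3.8667, 3.6],
 [-1.1, 3.6, 9.1]]


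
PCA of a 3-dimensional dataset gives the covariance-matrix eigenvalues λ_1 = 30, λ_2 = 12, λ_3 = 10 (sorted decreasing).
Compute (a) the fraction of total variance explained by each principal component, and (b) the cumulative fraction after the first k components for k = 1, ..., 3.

Step 1 — total variance = trace(Sigma) = Σ λ_i = 30 + 12 + 10 = 52.

Step 2 — fraction explained by component i = λ_i / Σ λ:
  PC1: 30/52 = 0.5769
  PC2: 12/52 = 0.2308
  PC3: 10/52 = 0.1923

Step 3 — cumulative fraction after k components = (λ_1 + ... + λ_k) / Σ λ:
  k = 1: 30/52 = 0.5769
  k = 2: (30 + 12)/52 = 42/52 = 0.8077
  k = 3: (30 + 12 + 10)/52 = 52/52 = 1

Summary (fraction, with percent):

explained: PC1 0.5769 (57.69%), PC2 0.2308 (23.08%), PC3 0.1923 (19.23%);  cumulative: 0.5769, 0.8077, 1


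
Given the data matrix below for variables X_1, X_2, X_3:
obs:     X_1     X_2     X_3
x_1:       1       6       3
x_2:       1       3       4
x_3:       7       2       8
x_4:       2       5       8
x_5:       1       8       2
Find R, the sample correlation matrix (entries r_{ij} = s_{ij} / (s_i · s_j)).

Step 1 — column means:
  mean(X_1) = (1 + 1 + 7 + 2 + 1) / 5 = 12/5 = 2.4
  mean(X_2) = (6 + 3 + 2 + 5 + 8) / 5 = 24/5 = 4.8
  mean(X_3) = (3 + 4 + 8 + 8 + 2) / 5 = 25/5 = 5

Step 2 — sample variances and covariances s[i,j] = (1/(n-1)) · Σ_k (x_{k,i} - mean_i) · (x_{k,j} - mean_j), with n-1 = 4:
  s[X_1,X_1] = ((-1.4)·(-1.4) + (-1.4)·(-1.4) + (4.6)·(4.6) + (-0.4)·(-0.4) + (-1.4)·(-1.4)) / 4 = 27.2/4 = 6.8
  s[X_1,X_2] = ((-1.4)·(1.2) + (-1.4)·(-1.8) + (4.6)·(-2.8) + (-0.4)·(0.2) + (-1.4)·(3.2)) / 4 = -16.6/4 = -4.15
  s[X_1,X_3] = ((-1.4)·(-2) + (-1.4)·(-1) + (4.6)·(3) + (-0.4)·(3) + (-1.4)·(-3)) / 4 = 21/4 = 5.25
  s[X_2,X_2] = ((1.2)·(1.2) + (-1.8)·(-1.8) + (-2.8)·(-2.8) + (0.2)·(0.2) + (3.2)·(3.2)) / 4 = 22.8/4 = 5.7
  s[X_2,X_3] = ((1.2)·(-2) + (-1.8)·(-1) + (-2.8)·(3) + (0.2)·(3) + (3.2)·(-3)) / 4 = -18/4 = -4.5
  s[X_3,X_3] = ((-2)·(-2) + (-1)·(-1) + (3)·(3) + (3)·(3) + (-3)·(-3)) / 4 = 32/4 = 8
  Sample standard deviations s_i = √(s[i,i]):
  s(X_1) = √(6.8) = 2.6077
  s(X_2) = √(5.7) = 2.3875
  s(X_3) = √(8) = 2.8284

Step 3 — r_{ij} = s_{ij} / (s_i · s_j):
  r[X_1,X_1] = 1 (diagonal).
  r[X_1,X_2] = -4.15 / (2.6077 · 2.3875) = -4.15 / 6.2258 = -0.6666
  r[X_1,X_3] = 5.25 / (2.6077 · 2.8284) = 5.25 / 7.3756 = 0.7118
  r[X_2,X_2] = 1 (diagonal).
  r[X_2,X_3] = -4.5 / (2.3875 · 2.8284) = -4.5 / 6.7528 = -0.6664
  r[X_3,X_3] = 1 (diagonal).

R is symmetric with unit diagonal. Assembling:

R = [[1, -0.6666, 0.7118],
 [-0.6666, 1, -0.6664],
 [0.7118, -0.6664, 1]]
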